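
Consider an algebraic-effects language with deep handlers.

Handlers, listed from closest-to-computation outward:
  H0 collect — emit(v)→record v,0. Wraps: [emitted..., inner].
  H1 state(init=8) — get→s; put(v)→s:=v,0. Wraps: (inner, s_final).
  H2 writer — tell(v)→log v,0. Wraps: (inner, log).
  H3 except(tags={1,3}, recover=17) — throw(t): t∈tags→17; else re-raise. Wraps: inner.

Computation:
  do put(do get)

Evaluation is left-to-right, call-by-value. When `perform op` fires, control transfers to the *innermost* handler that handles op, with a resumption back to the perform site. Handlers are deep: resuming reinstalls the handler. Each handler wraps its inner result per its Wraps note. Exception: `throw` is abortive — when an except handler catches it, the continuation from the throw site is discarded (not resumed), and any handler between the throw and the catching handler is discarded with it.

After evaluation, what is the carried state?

Working:
get @ H1 ⇒ 8
put(8) @ H1 ⇒ s:=8
H0 returns [0]
H1 returns ([0], 8)
H2 returns (([0], 8), ())
H3 returns (([0], 8), ())
= (([0], 8), ())

Answer: 8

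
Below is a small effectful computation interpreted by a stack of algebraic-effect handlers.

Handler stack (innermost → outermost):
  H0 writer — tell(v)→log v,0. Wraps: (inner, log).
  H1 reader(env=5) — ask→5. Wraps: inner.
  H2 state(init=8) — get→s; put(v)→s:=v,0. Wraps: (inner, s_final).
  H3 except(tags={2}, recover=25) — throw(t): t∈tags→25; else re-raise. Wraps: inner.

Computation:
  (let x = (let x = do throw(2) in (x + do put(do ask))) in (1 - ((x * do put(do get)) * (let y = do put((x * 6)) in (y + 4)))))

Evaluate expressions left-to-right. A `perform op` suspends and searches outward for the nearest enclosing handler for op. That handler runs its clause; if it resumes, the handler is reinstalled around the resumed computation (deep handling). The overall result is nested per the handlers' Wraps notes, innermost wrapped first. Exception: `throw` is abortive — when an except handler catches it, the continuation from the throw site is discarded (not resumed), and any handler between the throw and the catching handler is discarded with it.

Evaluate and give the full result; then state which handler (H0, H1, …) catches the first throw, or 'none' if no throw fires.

Working:
throw(2) @ H3 caught ⇒ 25
= 25

Answer: 25 ; first throw caught by: H3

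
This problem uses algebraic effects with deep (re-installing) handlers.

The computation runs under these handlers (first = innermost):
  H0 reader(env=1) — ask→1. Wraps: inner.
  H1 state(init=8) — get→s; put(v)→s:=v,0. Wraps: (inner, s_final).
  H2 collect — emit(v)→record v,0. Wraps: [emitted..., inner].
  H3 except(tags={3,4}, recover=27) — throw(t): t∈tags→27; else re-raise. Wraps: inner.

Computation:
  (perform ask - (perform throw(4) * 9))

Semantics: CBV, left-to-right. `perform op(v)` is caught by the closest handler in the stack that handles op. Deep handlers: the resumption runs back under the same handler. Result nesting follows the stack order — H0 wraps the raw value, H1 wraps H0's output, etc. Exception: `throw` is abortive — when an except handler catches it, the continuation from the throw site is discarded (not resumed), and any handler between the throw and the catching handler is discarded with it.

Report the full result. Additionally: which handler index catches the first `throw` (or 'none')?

Answer: 27 ; first throw caught by: H3

Step-by-step:
ask @ H0 ⇒ 1
throw(4) @ H3 caught ⇒ 27
= 27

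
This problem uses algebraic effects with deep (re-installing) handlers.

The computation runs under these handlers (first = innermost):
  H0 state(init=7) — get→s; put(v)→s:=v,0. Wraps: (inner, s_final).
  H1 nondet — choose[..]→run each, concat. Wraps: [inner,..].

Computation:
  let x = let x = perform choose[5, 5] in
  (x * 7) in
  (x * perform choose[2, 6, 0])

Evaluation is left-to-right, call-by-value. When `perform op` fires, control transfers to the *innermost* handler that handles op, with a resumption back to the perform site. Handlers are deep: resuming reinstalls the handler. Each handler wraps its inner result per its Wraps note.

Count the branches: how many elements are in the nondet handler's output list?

Answer: 6

Working:
choose[5, 5] @ H1
  branch[0] choose=5:
    choose[2, 6, 0] @ H1
      branch[0] choose=2:
        H0 returns (70, 7)
        H1 returns [(70, 7)]
      branch[1] choose=6:
        H0 returns (210, 7)
        H1 returns [(210, 7)]
      branch[2] choose=0:
        H0 returns (0, 7)
        H1 returns [(0, 7)]
  branch[1] choose=5:
    choose[2, 6, 0] @ H1
      branch[0] choose=2:
        H0 returns (70, 7)
        H1 returns [(70, 7)]
      branch[1] choose=6:
        H0 returns (210, 7)
        H1 returns [(210, 7)]
      branch[2] choose=0:
        H0 returns (0, 7)
        H1 returns [(0, 7)]
= [(70, 7), (210, 7), (0, 7), (70, 7), (210, 7), (0, 7)]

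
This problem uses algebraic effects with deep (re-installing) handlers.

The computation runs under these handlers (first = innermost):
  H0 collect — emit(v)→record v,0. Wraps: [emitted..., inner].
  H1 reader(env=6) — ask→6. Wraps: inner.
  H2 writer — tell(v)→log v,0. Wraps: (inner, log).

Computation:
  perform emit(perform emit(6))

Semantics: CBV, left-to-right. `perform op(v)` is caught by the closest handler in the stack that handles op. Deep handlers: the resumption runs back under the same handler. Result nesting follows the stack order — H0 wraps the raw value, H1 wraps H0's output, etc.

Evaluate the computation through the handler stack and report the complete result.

Working:
emit(6) @ H0 ⇒ out+=6
emit(0) @ H0 ⇒ out+=0
H0 returns [6, 0, 0]
H1 returns [6, 0, 0]
H2 returns ([6, 0, 0], ())
= ([6, 0, 0], ())

Answer: ([6, 0, 0], ())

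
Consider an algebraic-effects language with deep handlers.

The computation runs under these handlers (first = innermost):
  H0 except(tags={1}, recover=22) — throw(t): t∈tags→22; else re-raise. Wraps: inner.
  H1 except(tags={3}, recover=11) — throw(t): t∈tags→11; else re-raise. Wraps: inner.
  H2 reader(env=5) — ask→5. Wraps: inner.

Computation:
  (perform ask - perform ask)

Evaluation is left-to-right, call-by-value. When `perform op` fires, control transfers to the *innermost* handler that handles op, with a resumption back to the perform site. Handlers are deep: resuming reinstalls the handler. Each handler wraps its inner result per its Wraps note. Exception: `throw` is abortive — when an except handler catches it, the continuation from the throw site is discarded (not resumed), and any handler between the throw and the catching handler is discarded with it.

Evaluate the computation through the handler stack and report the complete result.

Answer: 0

Evaluation trace:
ask @ H2 ⇒ 5
ask @ H2 ⇒ 5
H0 returns 0
H1 returns 0
H2 returns 0
= 0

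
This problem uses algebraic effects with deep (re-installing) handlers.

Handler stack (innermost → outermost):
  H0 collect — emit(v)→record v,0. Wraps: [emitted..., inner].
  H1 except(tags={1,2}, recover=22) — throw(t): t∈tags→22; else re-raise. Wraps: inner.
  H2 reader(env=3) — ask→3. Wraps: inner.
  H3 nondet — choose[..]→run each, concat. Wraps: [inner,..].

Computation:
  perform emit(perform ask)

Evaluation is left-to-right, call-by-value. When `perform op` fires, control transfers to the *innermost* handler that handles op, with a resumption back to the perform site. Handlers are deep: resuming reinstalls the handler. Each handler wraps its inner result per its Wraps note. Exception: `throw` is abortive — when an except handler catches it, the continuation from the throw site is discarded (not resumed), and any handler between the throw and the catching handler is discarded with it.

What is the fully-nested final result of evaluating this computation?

Answer: [[3, 0]]

Working:
ask @ H2 ⇒ 3
emit(3) @ H0 ⇒ out+=3
H0 returns [3, 0]
H1 returns [3, 0]
H2 returns [3, 0]
H3 returns [[3, 0]]
= [[3, 0]]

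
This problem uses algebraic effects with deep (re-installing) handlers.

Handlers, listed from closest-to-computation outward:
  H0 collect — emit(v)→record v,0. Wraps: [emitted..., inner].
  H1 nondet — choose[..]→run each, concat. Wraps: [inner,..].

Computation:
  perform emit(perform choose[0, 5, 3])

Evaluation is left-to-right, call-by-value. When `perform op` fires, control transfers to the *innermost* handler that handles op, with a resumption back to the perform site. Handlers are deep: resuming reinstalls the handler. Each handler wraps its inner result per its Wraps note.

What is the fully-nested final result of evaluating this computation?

Answer: [[0, 0], [5, 0], [3, 0]]

Working:
choose[0, 5, 3] @ H1
  branch[0] choose=0:
    emit(0) @ H0 ⇒ out+=0
    H0 returns [0, 0]
    H1 returns [[0, 0]]
  branch[1] choose=5:
    emit(5) @ H0 ⇒ out+=5
    H0 returns [5, 0]
    H1 returns [[5, 0]]
  branch[2] choose=3:
    emit(3) @ H0 ⇒ out+=3
    H0 returns [3, 0]
    H1 returns [[3, 0]]
= [[0, 0], [5, 0], [3, 0]]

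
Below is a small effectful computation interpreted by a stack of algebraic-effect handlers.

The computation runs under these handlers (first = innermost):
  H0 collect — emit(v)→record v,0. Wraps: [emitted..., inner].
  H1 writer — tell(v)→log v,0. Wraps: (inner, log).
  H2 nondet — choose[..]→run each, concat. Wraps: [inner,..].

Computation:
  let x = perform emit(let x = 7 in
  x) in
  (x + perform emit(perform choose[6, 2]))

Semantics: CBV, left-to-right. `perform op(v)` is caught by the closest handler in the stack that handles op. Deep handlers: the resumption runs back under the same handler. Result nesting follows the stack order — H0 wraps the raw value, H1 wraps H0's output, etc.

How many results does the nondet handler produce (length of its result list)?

Answer: 2

Step-by-step:
emit(7) @ H0 ⇒ out+=7
choose[6, 2] @ H2
  branch[0] choose=6:
    emit(6) @ H0 ⇒ out+=6
    H0 returns [7, 6, 0]
    H1 returns ([7, 6, 0], ())
    H2 returns [([7, 6, 0], ())]
  branch[1] choose=2:
    emit(2) @ H0 ⇒ out+=2
    H0 returns [7, 2, 0]
    H1 returns ([7, 2, 0], ())
    H2 returns [([7, 2, 0], ())]
= [([7, 6, 0], ()), ([7, 2, 0], ())]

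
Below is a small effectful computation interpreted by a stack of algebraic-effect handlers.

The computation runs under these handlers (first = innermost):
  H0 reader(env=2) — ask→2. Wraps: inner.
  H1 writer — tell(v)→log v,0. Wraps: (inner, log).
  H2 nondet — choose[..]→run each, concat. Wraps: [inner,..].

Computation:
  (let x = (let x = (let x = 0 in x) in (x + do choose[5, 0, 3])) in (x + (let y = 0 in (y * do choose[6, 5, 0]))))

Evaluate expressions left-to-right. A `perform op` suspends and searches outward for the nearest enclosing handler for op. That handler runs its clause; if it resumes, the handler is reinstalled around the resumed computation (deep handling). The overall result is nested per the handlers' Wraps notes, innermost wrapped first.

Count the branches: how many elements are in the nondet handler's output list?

Working:
choose[5, 0, 3] @ H2
  branch[0] choose=5:
    choose[6, 5, 0] @ H2
      branch[0] choose=6:
        H0 returns 5
        H1 returns (5, ())
        H2 returns [(5, ())]
      branch[1] choose=5:
        H0 returns 5
        H1 returns (5, ())
        H2 returns [(5, ())]
      branch[2] choose=0:
        H0 returns 5
        H1 returns (5, ())
        H2 returns [(5, ())]
  branch[1] choose=0:
    choose[6, 5, 0] @ H2
      branch[0] choose=6:
        H0 returns 0
        H1 returns (0, ())
        H2 returns [(0, ())]
      branch[1] choose=5:
        H0 returns 0
        H1 returns (0, ())
        H2 returns [(0, ())]
      branch[2] choose=0:
        H0 returns 0
        H1 returns (0, ())
        H2 returns [(0, ())]
  branch[2] choose=3:
    choose[6, 5, 0] @ H2
      branch[0] choose=6:
        H0 returns 3
        H1 returns (3, ())
        H2 returns [(3, ())]
      branch[1] choose=5:
        H0 returns 3
        H1 returns (3, ())
        H2 returns [(3, ())]
      branch[2] choose=0:
        H0 returns 3
        H1 returns (3, ())
        H2 returns [(3, ())]
= [(5, ()), (5, ()), (5, ()), (0, ()), (0, ()), (0, ()), (3, ()), (3, ()), (3, ())]

Answer: 9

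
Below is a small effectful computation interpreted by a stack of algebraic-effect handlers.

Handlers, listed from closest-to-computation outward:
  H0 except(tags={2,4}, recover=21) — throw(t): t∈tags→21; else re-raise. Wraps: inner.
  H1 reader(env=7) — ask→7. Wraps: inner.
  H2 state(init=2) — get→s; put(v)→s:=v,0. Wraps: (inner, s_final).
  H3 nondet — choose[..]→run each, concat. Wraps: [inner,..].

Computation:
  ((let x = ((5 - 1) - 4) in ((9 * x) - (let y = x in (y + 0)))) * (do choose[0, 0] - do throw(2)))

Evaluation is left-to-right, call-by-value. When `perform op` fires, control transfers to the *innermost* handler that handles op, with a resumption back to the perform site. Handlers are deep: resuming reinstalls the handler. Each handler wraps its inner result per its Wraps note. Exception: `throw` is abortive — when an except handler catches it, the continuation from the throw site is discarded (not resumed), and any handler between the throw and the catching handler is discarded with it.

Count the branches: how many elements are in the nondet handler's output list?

Working:
choose[0, 0] @ H3
  branch[0] choose=0:
    throw(2) @ H0 caught ⇒ 21
    H1 returns 21
    H2 returns (21, 2)
    H3 returns [(21, 2)]
  branch[1] choose=0:
    throw(2) @ H0 caught ⇒ 21
    H1 returns 21
    H2 returns (21, 2)
    H3 returns [(21, 2)]
= [(21, 2), (21, 2)]

Answer: 2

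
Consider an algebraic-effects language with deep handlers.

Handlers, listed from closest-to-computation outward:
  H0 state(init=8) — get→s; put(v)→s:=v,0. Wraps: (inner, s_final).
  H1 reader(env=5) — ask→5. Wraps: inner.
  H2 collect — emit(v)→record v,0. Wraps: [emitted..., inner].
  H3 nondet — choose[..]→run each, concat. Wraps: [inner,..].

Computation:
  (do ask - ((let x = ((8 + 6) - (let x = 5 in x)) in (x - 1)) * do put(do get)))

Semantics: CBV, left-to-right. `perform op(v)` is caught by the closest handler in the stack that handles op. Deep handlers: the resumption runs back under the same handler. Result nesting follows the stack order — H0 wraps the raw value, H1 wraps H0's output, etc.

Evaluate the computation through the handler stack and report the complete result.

Step-by-step:
ask @ H1 ⇒ 5
get @ H0 ⇒ 8
put(8) @ H0 ⇒ s:=8
H0 returns (5, 8)
H1 returns (5, 8)
H2 returns [(5, 8)]
H3 returns [[(5, 8)]]
= [[(5, 8)]]

Answer: [[(5, 8)]]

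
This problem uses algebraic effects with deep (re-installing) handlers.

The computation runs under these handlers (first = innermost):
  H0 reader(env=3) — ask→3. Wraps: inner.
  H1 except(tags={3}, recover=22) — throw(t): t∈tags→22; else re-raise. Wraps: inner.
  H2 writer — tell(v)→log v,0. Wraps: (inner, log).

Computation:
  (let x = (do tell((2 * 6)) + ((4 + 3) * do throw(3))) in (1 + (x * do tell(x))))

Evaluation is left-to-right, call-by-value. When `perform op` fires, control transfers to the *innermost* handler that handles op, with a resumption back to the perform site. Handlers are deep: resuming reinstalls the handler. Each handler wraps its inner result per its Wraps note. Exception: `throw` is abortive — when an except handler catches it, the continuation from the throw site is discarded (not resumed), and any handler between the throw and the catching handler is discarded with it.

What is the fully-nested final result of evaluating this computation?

Working:
tell(12) @ H2 ⇒ log+=12
throw(3) @ H1 caught ⇒ 22
H2 returns (22, (12))
= (22, (12))

Answer: (22, (12))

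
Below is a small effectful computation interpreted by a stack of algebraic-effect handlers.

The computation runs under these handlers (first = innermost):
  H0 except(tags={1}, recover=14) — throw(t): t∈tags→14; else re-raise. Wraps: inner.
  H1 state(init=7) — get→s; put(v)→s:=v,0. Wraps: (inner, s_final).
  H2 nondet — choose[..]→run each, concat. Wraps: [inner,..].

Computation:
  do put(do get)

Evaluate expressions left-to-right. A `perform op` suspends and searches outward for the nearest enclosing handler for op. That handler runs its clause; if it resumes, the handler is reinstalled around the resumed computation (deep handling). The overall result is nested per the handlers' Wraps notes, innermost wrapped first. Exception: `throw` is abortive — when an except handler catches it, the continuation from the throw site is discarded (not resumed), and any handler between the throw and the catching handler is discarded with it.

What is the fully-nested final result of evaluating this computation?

Answer: [(0, 7)]

Evaluation trace:
get @ H1 ⇒ 7
put(7) @ H1 ⇒ s:=7
H0 returns 0
H1 returns (0, 7)
H2 returns [(0, 7)]
= [(0, 7)]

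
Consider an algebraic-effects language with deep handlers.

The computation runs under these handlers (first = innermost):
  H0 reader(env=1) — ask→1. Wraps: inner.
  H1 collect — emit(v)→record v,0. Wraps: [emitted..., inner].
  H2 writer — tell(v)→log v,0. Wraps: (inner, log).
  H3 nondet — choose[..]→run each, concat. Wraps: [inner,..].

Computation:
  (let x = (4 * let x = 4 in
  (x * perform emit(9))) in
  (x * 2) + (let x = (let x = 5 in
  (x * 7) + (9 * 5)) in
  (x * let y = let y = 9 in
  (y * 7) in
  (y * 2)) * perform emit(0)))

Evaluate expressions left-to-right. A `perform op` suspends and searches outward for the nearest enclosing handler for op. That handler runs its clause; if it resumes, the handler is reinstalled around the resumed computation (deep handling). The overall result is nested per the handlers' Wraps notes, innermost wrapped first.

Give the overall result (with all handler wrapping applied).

Answer: [([9, 0, 0], ())]

Working:
emit(9) @ H1 ⇒ out+=9
emit(0) @ H1 ⇒ out+=0
H0 returns 0
H1 returns [9, 0, 0]
H2 returns ([9, 0, 0], ())
H3 returns [([9, 0, 0], ())]
= [([9, 0, 0], ())]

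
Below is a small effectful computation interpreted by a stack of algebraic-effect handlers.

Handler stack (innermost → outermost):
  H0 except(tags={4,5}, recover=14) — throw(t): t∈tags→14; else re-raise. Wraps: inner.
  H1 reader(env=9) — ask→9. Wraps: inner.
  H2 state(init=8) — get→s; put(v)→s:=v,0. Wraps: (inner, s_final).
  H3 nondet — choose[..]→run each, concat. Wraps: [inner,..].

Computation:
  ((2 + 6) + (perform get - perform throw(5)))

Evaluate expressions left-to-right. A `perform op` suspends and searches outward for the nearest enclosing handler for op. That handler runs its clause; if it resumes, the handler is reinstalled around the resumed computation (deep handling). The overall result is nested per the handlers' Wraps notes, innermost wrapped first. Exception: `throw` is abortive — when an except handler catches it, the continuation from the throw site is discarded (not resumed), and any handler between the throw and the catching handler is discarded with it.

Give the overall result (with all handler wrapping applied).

Answer: [(14, 8)]

Step-by-step:
get @ H2 ⇒ 8
throw(5) @ H0 caught ⇒ 14
H1 returns 14
H2 returns (14, 8)
H3 returns [(14, 8)]
= [(14, 8)]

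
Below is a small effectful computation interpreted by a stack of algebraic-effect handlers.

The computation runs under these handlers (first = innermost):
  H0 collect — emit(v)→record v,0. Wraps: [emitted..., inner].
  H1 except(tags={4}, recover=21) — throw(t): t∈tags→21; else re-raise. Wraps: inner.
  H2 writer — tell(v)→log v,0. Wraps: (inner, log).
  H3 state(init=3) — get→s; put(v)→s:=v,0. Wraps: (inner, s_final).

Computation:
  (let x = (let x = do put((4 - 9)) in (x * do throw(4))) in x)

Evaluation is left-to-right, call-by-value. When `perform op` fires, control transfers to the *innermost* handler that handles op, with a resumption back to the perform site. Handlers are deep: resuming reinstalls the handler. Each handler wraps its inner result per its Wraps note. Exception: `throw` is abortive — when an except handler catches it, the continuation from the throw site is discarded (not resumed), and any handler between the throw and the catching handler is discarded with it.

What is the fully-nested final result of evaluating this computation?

Evaluation trace:
put(-5) @ H3 ⇒ s:=-5
throw(4) @ H1 caught ⇒ 21
H2 returns (21, ())
H3 returns ((21, ()), -5)
= ((21, ()), -5)

Answer: ((21, ()), -5)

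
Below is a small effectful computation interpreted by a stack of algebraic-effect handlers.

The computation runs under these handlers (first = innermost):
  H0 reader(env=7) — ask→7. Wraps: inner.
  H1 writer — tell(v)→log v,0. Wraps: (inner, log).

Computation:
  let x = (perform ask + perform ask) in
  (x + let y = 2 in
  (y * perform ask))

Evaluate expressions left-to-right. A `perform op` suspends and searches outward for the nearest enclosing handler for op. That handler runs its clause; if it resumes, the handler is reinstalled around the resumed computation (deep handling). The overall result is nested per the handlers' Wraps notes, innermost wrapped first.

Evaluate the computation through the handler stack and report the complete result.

Evaluation trace:
ask @ H0 ⇒ 7
ask @ H0 ⇒ 7
ask @ H0 ⇒ 7
H0 returns 28
H1 returns (28, ())
= (28, ())

Answer: (28, ())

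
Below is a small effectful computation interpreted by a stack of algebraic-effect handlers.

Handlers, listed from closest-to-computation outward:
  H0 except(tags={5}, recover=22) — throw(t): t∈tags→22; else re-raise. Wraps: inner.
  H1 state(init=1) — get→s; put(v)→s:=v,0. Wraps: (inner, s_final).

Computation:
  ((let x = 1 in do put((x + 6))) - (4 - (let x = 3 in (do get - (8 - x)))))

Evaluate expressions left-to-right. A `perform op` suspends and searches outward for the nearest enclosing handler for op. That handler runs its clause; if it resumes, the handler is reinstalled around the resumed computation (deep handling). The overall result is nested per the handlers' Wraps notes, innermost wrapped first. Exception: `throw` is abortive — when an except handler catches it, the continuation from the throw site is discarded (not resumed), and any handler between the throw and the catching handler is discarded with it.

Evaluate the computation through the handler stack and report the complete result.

Answer: (-2, 7)

Evaluation trace:
put(7) @ H1 ⇒ s:=7
get @ H1 ⇒ 7
H0 returns -2
H1 returns (-2, 7)
= (-2, 7)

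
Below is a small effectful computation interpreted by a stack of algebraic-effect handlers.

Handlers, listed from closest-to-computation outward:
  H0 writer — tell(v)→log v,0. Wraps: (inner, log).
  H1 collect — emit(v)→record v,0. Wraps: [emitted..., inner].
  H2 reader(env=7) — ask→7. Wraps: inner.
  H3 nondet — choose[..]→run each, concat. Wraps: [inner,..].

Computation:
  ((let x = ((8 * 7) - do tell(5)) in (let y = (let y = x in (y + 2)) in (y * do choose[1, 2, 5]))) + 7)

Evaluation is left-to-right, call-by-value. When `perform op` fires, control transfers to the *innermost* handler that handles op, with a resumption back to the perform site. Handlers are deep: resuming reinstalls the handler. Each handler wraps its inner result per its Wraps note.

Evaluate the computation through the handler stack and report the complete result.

Evaluation trace:
tell(5) @ H0 ⇒ log+=5
choose[1, 2, 5] @ H3
  branch[0] choose=1:
    H0 returns (65, (5))
    H1 returns [(65, (5))]
    H2 returns [(65, (5))]
    H3 returns [[(65, (5))]]
  branch[1] choose=2:
    H0 returns (123, (5))
    H1 returns [(123, (5))]
    H2 returns [(123, (5))]
    H3 returns [[(123, (5))]]
  branch[2] choose=5:
    H0 returns (297, (5))
    H1 returns [(297, (5))]
    H2 returns [(297, (5))]
    H3 returns [[(297, (5))]]
= [[(65, (5))], [(123, (5))], [(297, (5))]]

Answer: [[(65, (5))], [(123, (5))], [(297, (5))]]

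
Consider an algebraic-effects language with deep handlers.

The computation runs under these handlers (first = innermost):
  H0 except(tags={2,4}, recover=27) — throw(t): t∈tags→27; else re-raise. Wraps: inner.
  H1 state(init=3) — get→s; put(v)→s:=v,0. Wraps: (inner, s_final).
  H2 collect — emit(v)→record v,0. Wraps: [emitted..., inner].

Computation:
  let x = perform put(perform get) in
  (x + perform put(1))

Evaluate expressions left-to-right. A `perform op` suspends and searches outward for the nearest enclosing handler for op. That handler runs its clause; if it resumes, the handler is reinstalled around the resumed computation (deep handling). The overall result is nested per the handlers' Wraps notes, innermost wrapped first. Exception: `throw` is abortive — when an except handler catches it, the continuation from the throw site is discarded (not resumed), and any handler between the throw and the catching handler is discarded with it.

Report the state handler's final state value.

Working:
get @ H1 ⇒ 3
put(3) @ H1 ⇒ s:=3
put(1) @ H1 ⇒ s:=1
H0 returns 0
H1 returns (0, 1)
H2 returns [(0, 1)]
= [(0, 1)]

Answer: 1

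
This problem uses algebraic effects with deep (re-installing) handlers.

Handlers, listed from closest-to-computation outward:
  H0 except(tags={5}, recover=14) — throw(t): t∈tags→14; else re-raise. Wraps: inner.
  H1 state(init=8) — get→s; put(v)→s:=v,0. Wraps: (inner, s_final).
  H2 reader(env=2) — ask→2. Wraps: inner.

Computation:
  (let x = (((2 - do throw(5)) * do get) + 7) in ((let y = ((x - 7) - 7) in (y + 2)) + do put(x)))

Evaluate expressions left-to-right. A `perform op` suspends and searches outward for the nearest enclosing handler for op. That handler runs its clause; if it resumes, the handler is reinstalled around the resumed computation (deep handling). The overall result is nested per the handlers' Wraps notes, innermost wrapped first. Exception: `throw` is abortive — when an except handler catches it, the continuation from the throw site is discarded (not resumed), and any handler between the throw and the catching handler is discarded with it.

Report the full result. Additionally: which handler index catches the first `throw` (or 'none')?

Step-by-step:
throw(5) @ H0 caught ⇒ 14
H1 returns (14, 8)
H2 returns (14, 8)
= (14, 8)

Answer: (14, 8) ; first throw caught by: H0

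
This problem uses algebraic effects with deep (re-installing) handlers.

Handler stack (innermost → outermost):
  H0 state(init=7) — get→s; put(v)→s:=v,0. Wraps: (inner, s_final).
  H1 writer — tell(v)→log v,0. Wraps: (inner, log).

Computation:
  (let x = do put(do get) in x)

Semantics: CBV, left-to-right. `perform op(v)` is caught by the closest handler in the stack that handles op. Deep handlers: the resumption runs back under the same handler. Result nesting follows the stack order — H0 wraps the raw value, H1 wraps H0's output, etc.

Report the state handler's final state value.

Answer: 7

Working:
get @ H0 ⇒ 7
put(7) @ H0 ⇒ s:=7
H0 returns (0, 7)
H1 returns ((0, 7), ())
= ((0, 7), ())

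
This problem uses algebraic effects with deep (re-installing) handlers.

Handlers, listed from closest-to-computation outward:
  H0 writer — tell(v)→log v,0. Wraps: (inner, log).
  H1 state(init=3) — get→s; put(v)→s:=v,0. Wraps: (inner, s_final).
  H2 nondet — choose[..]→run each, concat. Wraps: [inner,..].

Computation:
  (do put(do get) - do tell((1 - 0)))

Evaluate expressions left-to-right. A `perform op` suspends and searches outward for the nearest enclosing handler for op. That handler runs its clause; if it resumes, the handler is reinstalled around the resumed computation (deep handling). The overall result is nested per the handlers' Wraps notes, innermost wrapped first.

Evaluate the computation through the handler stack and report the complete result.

Evaluation trace:
get @ H1 ⇒ 3
put(3) @ H1 ⇒ s:=3
tell(1) @ H0 ⇒ log+=1
H0 returns (0, (1))
H1 returns ((0, (1)), 3)
H2 returns [((0, (1)), 3)]
= [((0, (1)), 3)]

Answer: [((0, (1)), 3)]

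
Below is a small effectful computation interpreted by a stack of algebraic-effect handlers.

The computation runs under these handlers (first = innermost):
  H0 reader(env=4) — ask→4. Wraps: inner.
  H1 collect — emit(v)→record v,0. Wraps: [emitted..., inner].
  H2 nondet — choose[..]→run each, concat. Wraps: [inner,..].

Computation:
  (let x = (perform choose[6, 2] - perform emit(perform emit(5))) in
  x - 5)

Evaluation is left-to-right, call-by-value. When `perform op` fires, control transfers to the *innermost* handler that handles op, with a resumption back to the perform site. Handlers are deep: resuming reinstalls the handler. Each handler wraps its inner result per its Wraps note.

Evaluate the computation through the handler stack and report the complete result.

Working:
choose[6, 2] @ H2
  branch[0] choose=6:
    emit(5) @ H1 ⇒ out+=5
    emit(0) @ H1 ⇒ out+=0
    H0 returns 1
    H1 returns [5, 0, 1]
    H2 returns [[5, 0, 1]]
  branch[1] choose=2:
    emit(5) @ H1 ⇒ out+=5
    emit(0) @ H1 ⇒ out+=0
    H0 returns -3
    H1 returns [5, 0, -3]
    H2 returns [[5, 0, -3]]
= [[5, 0, 1], [5, 0, -3]]

Answer: [[5, 0, 1], [5, 0, -3]]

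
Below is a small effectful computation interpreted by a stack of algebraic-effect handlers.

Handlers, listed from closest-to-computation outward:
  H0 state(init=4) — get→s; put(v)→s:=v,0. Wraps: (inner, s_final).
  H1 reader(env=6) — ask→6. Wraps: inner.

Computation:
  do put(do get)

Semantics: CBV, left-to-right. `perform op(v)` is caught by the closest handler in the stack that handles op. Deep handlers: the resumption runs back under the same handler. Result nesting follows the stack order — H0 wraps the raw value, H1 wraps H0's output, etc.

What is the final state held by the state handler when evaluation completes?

Step-by-step:
get @ H0 ⇒ 4
put(4) @ H0 ⇒ s:=4
H0 returns (0, 4)
H1 returns (0, 4)
= (0, 4)

Answer: 4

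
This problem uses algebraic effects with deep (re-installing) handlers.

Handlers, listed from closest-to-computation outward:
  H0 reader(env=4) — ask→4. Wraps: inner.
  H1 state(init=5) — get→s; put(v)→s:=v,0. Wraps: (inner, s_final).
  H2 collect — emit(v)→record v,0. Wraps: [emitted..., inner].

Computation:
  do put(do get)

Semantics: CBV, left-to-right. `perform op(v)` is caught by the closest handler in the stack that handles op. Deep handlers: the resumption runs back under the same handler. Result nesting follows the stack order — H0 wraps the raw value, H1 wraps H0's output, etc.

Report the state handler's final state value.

Answer: 5

Step-by-step:
get @ H1 ⇒ 5
put(5) @ H1 ⇒ s:=5
H0 returns 0
H1 returns (0, 5)
H2 returns [(0, 5)]
= [(0, 5)]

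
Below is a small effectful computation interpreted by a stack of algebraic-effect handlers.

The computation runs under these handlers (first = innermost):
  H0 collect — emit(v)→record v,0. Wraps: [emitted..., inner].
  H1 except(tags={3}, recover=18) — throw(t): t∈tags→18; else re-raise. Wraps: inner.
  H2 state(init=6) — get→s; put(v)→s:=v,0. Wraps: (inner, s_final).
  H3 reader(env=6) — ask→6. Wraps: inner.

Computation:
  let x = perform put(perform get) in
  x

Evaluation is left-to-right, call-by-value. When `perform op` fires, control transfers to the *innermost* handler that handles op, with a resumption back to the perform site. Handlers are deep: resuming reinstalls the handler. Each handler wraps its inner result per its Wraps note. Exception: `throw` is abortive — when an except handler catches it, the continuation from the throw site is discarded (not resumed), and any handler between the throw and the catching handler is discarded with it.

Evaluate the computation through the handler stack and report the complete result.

Answer: ([0], 6)

Working:
get @ H2 ⇒ 6
put(6) @ H2 ⇒ s:=6
H0 returns [0]
H1 returns [0]
H2 returns ([0], 6)
H3 returns ([0], 6)
= ([0], 6)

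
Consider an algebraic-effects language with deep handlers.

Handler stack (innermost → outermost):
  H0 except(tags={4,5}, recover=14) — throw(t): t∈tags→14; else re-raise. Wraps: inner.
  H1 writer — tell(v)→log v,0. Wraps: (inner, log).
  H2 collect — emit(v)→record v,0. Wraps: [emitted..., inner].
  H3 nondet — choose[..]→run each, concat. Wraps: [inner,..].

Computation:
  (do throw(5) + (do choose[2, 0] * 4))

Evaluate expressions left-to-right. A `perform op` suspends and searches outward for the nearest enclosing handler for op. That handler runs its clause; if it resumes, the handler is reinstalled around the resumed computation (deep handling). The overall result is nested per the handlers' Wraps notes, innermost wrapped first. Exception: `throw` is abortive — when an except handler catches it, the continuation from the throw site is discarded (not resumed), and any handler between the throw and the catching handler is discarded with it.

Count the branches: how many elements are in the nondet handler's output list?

Evaluation trace:
throw(5) @ H0 caught ⇒ 14
H1 returns (14, ())
H2 returns [(14, ())]
H3 returns [[(14, ())]]
= [[(14, ())]]

Answer: 1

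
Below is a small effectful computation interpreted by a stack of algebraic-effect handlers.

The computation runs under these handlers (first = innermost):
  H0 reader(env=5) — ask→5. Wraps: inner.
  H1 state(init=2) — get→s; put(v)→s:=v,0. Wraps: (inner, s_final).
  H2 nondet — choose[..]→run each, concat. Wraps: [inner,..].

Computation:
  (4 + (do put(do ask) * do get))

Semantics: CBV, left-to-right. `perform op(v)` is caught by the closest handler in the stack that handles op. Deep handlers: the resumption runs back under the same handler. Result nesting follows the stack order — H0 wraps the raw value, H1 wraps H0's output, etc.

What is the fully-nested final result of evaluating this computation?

Answer: [(4, 5)]

Working:
ask @ H0 ⇒ 5
put(5) @ H1 ⇒ s:=5
get @ H1 ⇒ 5
H0 returns 4
H1 returns (4, 5)
H2 returns [(4, 5)]
= [(4, 5)]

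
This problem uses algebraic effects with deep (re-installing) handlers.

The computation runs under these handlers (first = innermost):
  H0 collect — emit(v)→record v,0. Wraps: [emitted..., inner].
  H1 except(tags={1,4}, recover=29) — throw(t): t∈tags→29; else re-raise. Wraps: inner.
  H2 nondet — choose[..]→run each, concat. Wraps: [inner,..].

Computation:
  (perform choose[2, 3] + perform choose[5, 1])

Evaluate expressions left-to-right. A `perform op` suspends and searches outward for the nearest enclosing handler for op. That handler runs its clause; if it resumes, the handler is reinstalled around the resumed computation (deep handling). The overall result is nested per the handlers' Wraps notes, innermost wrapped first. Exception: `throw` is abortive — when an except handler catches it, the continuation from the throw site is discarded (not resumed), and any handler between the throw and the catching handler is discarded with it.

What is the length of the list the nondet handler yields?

Step-by-step:
choose[2, 3] @ H2
  branch[0] choose=2:
    choose[5, 1] @ H2
      branch[0] choose=5:
        H0 returns [7]
        H1 returns [7]
        H2 returns [[7]]
      branch[1] choose=1:
        H0 returns [3]
        H1 returns [3]
        H2 returns [[3]]
  branch[1] choose=3:
    choose[5, 1] @ H2
      branch[0] choose=5:
        H0 returns [8]
        H1 returns [8]
        H2 returns [[8]]
      branch[1] choose=1:
        H0 returns [4]
        H1 returns [4]
        H2 returns [[4]]
= [[7], [3], [8], [4]]

Answer: 4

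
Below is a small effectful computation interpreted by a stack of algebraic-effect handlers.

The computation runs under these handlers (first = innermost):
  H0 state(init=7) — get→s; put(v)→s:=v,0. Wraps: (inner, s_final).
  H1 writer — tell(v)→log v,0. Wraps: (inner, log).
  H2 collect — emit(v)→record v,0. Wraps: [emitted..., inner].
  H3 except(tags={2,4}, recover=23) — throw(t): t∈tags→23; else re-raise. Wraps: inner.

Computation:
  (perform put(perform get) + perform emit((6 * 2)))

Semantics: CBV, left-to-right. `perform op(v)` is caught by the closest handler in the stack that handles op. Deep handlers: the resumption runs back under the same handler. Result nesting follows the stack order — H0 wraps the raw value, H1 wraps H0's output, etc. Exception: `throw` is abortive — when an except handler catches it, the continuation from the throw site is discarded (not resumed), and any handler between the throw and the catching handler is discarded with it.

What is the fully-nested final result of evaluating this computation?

Evaluation trace:
get @ H0 ⇒ 7
put(7) @ H0 ⇒ s:=7
emit(12) @ H2 ⇒ out+=12
H0 returns (0, 7)
H1 returns ((0, 7), ())
H2 returns [12, ((0, 7), ())]
H3 returns [12, ((0, 7), ())]
= [12, ((0, 7), ())]

Answer: [12, ((0, 7), ())]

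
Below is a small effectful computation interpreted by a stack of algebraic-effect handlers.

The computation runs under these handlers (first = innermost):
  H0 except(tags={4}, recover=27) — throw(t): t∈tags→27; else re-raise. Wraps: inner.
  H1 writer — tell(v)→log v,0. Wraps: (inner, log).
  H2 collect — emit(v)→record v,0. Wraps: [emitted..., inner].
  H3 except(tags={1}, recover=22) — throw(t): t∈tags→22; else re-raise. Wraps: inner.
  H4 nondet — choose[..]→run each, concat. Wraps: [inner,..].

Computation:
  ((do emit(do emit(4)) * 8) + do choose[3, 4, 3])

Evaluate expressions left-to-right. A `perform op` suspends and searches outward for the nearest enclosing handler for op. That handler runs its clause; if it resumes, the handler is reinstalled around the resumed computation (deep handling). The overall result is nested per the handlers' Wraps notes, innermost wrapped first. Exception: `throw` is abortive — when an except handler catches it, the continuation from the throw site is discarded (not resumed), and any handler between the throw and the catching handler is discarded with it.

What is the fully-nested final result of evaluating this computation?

Answer: [[4, 0, (3, ())], [4, 0, (4, ())], [4, 0, (3, ())]]

Step-by-step:
emit(4) @ H2 ⇒ out+=4
emit(0) @ H2 ⇒ out+=0
choose[3, 4, 3] @ H4
  branch[0] choose=3:
    H0 returns 3
    H1 returns (3, ())
    H2 returns [4, 0, (3, ())]
    H3 returns [4, 0, (3, ())]
    H4 returns [[4, 0, (3, ())]]
  branch[1] choose=4:
    H0 returns 4
    H1 returns (4, ())
    H2 returns [4, 0, (4, ())]
    H3 returns [4, 0, (4, ())]
    H4 returns [[4, 0, (4, ())]]
  branch[2] choose=3:
    H0 returns 3
    H1 returns (3, ())
    H2 returns [4, 0, (3, ())]
    H3 returns [4, 0, (3, ())]
    H4 returns [[4, 0, (3, ())]]
= [[4, 0, (3, ())], [4, 0, (4, ())], [4, 0, (3, ())]]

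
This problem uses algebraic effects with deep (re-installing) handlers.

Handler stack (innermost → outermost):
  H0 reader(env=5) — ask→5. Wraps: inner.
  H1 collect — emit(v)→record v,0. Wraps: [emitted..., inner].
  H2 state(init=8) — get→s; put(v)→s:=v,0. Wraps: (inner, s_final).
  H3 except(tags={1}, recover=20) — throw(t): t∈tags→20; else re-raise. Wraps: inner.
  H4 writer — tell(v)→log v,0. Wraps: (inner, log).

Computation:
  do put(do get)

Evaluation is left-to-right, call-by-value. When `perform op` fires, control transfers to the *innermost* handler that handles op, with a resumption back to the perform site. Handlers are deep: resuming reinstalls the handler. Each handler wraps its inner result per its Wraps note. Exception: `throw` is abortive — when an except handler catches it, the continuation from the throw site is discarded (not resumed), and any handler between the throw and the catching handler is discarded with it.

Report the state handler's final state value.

Answer: 8

Working:
get @ H2 ⇒ 8
put(8) @ H2 ⇒ s:=8
H0 returns 0
H1 returns [0]
H2 returns ([0], 8)
H3 returns ([0], 8)
H4 returns (([0], 8), ())
= (([0], 8), ())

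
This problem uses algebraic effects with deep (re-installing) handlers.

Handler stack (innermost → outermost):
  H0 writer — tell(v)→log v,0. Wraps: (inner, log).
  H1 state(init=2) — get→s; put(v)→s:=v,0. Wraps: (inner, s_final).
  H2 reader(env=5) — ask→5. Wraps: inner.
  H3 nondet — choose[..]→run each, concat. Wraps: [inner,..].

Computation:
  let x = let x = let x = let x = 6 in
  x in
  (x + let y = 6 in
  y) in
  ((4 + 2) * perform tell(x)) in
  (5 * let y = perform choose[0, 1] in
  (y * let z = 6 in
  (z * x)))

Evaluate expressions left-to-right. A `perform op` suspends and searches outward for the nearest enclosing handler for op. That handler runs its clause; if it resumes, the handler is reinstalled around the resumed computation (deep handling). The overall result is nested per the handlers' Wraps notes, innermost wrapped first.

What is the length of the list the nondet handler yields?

Answer: 2

Working:
tell(12) @ H0 ⇒ log+=12
choose[0, 1] @ H3
  branch[0] choose=0:
    H0 returns (0, (12))
    H1 returns ((0, (12)), 2)
    H2 returns ((0, (12)), 2)
    H3 returns [((0, (12)), 2)]
  branch[1] choose=1:
    H0 returns (0, (12))
    H1 returns ((0, (12)), 2)
    H2 returns ((0, (12)), 2)
    H3 returns [((0, (12)), 2)]
= [((0, (12)), 2), ((0, (12)), 2)]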